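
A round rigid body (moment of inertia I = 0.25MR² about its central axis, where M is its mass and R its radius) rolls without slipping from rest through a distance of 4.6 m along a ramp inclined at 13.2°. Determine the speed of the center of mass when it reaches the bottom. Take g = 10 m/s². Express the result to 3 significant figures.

For this body I = 0.25MR², i.e. k = I/(MR²) = 0.25.
Since it rolls without slipping, ω = v/R and KE = ½Mv² + ½Iω² = ½(1+k)Mv² = (5/8)Mv².
The vertical drop is h = L sinθ = 4.6 × sin13.2° = 1.05 m.
Energy conservation: Mgh = (5/8)Mv², so v = √(2gh/(1+k)) = √(2 × 10 × 1.05 / 1.25) ≈ 4.10 m/s.

v ≈ 4.10 m/s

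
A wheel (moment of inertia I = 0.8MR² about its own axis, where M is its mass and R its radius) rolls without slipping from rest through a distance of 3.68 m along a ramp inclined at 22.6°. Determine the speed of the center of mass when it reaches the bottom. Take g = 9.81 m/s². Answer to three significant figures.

Here I = 0.8MR², so the shape factor k = I/(MR²) = 0.8.
The rolling condition ω = v/R makes the rotational term ½I(v/R)² = ½kMv², so KE_total = ½(1+k)Mv² = (9/10)Mv².
The vertical drop is h = L sinθ = 3.68 × sin22.6° = 1.414 m.
Setting Mgh = (9/10)Mv² gives v = √(2gh/(1+k)) = √(2·9.81·1.414/1.8) ≈ 3.93 m/s.

v ≈ 3.93 m/s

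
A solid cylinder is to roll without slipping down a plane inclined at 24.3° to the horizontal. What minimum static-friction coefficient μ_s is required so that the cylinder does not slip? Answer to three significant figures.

The moment of inertia is (1/2)MR², giving k ≡ I/(MR²) = 0.5.
Newton's second law down the slope: Mg sinθ − f = Ma. The torque equation fR = Iα (with α = a/R) gives f = kMa.
These give a = g sinθ/(1+k) and the required friction f = kMg sinθ/(1+k).
The normal force is N = Mg cosθ, so μ_min = f/N = k tanθ/(1+k).
μ_min = 0.5 × tan24.3° / 1.5 ≈ 0.151.

μ_min ≈ 0.151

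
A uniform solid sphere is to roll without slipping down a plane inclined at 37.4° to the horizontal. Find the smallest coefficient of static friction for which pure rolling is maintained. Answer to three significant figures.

The moment of inertia is (2/5)MR², giving k ≡ I/(MR²) = 0.4.
Translational: Mg sinθ − f = Ma. Rotational about the CM: fR = Iα = kMRa, so f = kMa.
These give a = g sinθ/(1+k) and the required friction f = kMg sinθ/(1+k).
The normal force is N = Mg cosθ, so μ_min = f/N = k tanθ/(1+k).
μ_min = 0.4 × tan37.4° / 1.4 ≈ 0.218.

μ_min ≈ 0.218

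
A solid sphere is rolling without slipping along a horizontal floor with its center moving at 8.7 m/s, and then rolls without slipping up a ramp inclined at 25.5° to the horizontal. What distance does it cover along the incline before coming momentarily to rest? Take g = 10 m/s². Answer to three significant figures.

Here I = (2/5)MR², so the shape factor k = I/(MR²) = 0.4.
Pure rolling means v = ωR; then KE = ½Mv² + ½I(v/R)² = ½(1+k)Mv² = (7/10)Mv².
Setting this equal to Mgh gives the vertical rise h = (1+k)v₀²/(2g) = 1.4×8.7²/(2×10) = 5.298 m.
Along the incline, d = h/sinθ = 5.298/sin25.5° ≈ 12.3 m.

d ≈ 12.3 m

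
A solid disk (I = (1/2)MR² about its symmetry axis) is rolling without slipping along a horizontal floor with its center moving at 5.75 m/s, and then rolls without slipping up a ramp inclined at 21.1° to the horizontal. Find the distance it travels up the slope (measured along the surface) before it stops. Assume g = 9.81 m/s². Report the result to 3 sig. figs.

d ≈ 7.02 m

The moment of inertia is (1/2)MR², giving k ≡ I/(MR²) = 0.5.
Pure rolling means v = ωR; then KE = ½Mv² + ½I(v/R)² = ½(1+k)Mv² = (3/4)Mv².
Setting this equal to Mgh gives the vertical rise h = (1+k)v₀²/(2g) = 1.5×5.75²/(2×9.81) = 2.528 m.
Along the incline, d = h/sinθ = 2.528/sin21.1° ≈ 7.02 m.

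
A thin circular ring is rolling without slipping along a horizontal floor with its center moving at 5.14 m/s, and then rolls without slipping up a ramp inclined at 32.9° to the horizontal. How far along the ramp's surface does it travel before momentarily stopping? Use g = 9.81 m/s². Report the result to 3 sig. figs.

The moment of inertia is MR², giving k ≡ I/(MR²) = 1.
Rolling without slipping gives ω = v/R, so the total kinetic energy is ½Mv² + ½Iω² = ½(1+k)Mv² = Mv².
Setting this equal to Mgh gives the vertical rise h = (1+k)v₀²/(2g) = 2×5.14²/(2×9.81) = 2.693 m.
Along the incline, d = h/sinθ = 2.693/sin32.9° ≈ 4.96 m.

d ≈ 4.96 m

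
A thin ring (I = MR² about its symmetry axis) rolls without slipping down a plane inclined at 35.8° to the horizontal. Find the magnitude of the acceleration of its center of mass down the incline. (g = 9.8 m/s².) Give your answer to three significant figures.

a ≈ 2.87 m/s²

Here I = MR², so the shape factor k = I/(MR²) = 1.
Newton's second law down the slope: Mg sinθ − f = Ma. The torque equation fR = Iα (with α = a/R) gives f = kMa.
Eliminating f: Mg sinθ = (1+k)Ma, so a = g sinθ/(1+k) = 9.8 × sin35.8° / 2 ≈ 2.87 m/s².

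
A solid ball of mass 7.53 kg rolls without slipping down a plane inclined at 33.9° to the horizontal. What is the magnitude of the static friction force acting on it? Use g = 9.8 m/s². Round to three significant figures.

The moment of inertia is (2/5)MR², giving k ≡ I/(MR²) = 0.4.
Along the incline Mg sinθ − f = Ma, and torque about the center fR = Iα = kMR²(a/R) gives f = kMa.
Combining, a = g sinθ/(1+k) and f = kMa = kMg sinθ/(1+k).
f = 0.4 × 7.53 × 9.8 × sin33.9° / 1.4 ≈ 11.8 N.

f ≈ 11.8 N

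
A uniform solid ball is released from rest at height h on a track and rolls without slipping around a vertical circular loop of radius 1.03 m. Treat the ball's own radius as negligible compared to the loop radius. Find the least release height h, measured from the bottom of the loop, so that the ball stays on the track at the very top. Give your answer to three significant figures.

For this body I = (2/5)MR², i.e. k = I/(MR²) = 0.4.
At the top of the loop, the minimum-contact condition is Mg = Mv_top²/r, so v_top² = gr.
With ω = v/R, the kinetic energy at speed v is ½(1+k)Mv² = (7/10)Mv².
Energy conservation from release (height h) to the top (height 2r): Mgh = Mg(2r) + (7/10)M·gr.
Thus h_min = 2r + (1+k)r/2 = r(2 + 1.4/2) = 1.03 × 2.7 ≈ 2.78 m.

h_min ≈ 2.78 m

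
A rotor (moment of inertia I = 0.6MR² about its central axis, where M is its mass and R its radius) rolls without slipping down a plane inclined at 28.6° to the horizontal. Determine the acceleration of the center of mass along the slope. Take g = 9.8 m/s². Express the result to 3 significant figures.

Here I = 0.6MR², so the shape factor k = I/(MR²) = 0.6.
Newton's second law down the slope: Mg sinθ − f = Ma. The torque equation fR = Iα (with α = a/R) gives f = kMa.
Eliminating f: Mg sinθ = (1+k)Ma, so a = g sinθ/(1+k) = 9.8 × sin28.6° / 1.6 ≈ 2.93 m/s².

a ≈ 2.93 m/s²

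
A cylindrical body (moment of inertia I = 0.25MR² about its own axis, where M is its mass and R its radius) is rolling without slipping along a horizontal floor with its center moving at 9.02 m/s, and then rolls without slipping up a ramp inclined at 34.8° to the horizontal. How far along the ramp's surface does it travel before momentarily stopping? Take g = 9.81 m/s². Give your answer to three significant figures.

Here I = 0.25MR², so the shape factor k = I/(MR²) = 0.25.
Rolling without slipping gives ω = v/R, so the total kinetic energy is ½Mv² + ½Iω² = ½(1+k)Mv² = (5/8)Mv².
Setting this equal to Mgh gives the vertical rise h = (1+k)v₀²/(2g) = 1.25×9.02²/(2×9.81) = 5.184 m.
The distance along the slope is d = h/sinθ = 5.184/sin34.8° ≈ 9.08 m.

d ≈ 9.08 m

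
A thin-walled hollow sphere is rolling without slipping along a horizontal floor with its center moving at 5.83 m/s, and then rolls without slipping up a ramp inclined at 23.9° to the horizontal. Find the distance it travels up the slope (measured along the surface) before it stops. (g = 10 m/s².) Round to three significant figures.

d ≈ 6.99 m

The moment of inertia is (2/3)MR², giving k ≡ I/(MR²) = 2/3.
Rolling without slipping gives ω = v/R, so the total kinetic energy is ½Mv² + ½Iω² = ½(1+k)Mv² = (5/6)Mv².
Setting this equal to Mgh gives the vertical rise h = (1+k)v₀²/(2g) = 1.667×5.83²/(2×10) = 2.832 m.
The distance along the slope is d = h/sinθ = 2.832/sin23.9° ≈ 6.99 m.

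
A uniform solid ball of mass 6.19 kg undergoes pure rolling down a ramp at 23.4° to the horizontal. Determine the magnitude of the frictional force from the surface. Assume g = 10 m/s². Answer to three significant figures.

With I = (2/5)MR², the ratio k = I/(MR²) is 0.4.
Along the incline Mg sinθ − f = Ma, and torque about the center fR = Iα = kMR²(a/R) gives f = kMa.
Combining, a = g sinθ/(1+k) and f = kMa = kMg sinθ/(1+k).
f = 0.4 × 6.19 × 10 × sin23.4° / 1.4 ≈ 7.02 N.

f ≈ 7.02 N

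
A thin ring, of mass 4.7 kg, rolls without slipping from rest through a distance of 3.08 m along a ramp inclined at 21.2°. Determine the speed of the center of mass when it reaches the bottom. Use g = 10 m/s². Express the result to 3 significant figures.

For this body I = MR², i.e. k = I/(MR²) = 1.
Rolling without slipping gives ω = v/R, so the total kinetic energy is ½Mv² + ½Iω² = ½(1+k)Mv² = Mv².
The vertical drop is h = L sinθ = 3.08 × sin21.2° = 1.114 m.
Energy conservation: Mgh = Mv², so v = √(2gh/(1+k)) = √(2 × 10 × 1.114 / 2) ≈ 3.34 m/s.

v ≈ 3.34 m/s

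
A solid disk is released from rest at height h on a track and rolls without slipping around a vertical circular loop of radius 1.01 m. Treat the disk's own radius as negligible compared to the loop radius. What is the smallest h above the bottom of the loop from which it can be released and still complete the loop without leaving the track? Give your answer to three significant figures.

h_min ≈ 2.78 m

Here I = (1/2)MR², so the shape factor k = I/(MR²) = 0.5.
At the top, contact is just lost when gravity alone supplies the centripetal force: Mg = Mv_top²/r, i.e. v_top² = gr.
With ω = v/R, the kinetic energy at speed v is ½(1+k)Mv² = (3/4)Mv².
Energy conservation from release (height h) to the top (height 2r): Mgh = Mg(2r) + (3/4)M·gr.
Thus h_min = 2r + (1+k)r/2 = r(2 + 1.5/2) = 1.01 × 2.75 ≈ 2.78 m.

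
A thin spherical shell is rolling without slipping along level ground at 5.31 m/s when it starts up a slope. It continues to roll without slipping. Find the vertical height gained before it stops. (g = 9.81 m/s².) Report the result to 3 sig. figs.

For this body I = (2/3)MR², i.e. k = I/(MR²) = 2/3.
Rolling without slipping gives ω = v/R, so the total kinetic energy is ½Mv² + ½Iω² = ½(1+k)Mv² = (5/6)Mv².
At the top the kinetic energy is zero, so (5/6)Mv₀² = Mgh.
Thus h = (1+k)v₀²/(2g) = 1.667 × 5.31² / (2 × 9.81) ≈ 2.40 m.

h ≈ 2.40 m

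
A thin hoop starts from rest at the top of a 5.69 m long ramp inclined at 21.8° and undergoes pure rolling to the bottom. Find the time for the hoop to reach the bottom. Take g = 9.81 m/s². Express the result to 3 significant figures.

t ≈ 2.50 s

With I = MR², the ratio k = I/(MR²) is 1.
Newton's second law down the slope: Mg sinθ − f = Ma. The torque equation fR = Iα (with α = a/R) gives f = kMa.
Hence a = g sinθ/(1+k) = 9.81×sin21.8°/2 = 1.822 m/s².
Starting from rest, L = ½at², so t = √(2L/a) = √(2×5.69/1.822) ≈ 2.50 s.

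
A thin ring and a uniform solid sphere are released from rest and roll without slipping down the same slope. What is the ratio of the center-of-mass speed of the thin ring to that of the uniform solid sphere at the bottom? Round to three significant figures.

v_ratio ≈ 0.837

Each satisfies Mgh = ½(1+k)Mv² with k = I/(MR²), so v ∝ 1/√(1+k).
For the thin ring k = 1; for the uniform solid sphere k = 0.4.
v₁/v₂ = √((1+k₂)/(1+k₁)) = √(1.4/2) ≈ 0.837.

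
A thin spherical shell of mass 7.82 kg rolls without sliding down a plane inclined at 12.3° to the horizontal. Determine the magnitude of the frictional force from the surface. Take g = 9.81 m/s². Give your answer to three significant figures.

For this body I = (2/3)MR², i.e. k = I/(MR²) = 2/3.
Along the incline Mg sinθ − f = Ma, and torque about the center fR = Iα = kMR²(a/R) gives f = kMa.
Combining, a = g sinθ/(1+k) and f = kMa = kMg sinθ/(1+k).
f = (2/3) × 7.82 × 9.81 × sin12.3° / 1.667 ≈ 6.54 N.

f ≈ 6.54 N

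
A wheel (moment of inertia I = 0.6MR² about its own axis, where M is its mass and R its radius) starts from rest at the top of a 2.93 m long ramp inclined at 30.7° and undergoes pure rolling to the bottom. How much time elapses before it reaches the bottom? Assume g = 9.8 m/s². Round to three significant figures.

For this body I = 0.6MR², i.e. k = I/(MR²) = 0.6.
Translational: Mg sinθ − f = Ma. Rotational about the CM: fR = Iα = kMRa, so f = kMa.
Hence a = g sinθ/(1+k) = 9.8×sin30.7°/1.6 = 3.127 m/s².
With constant a from rest, t = √(2L/a) = √(2·2.93/3.127) ≈ 1.37 s.

t ≈ 1.37 s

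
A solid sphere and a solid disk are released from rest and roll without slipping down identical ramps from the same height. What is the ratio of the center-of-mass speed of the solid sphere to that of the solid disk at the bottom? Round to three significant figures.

Each satisfies Mgh = ½(1+k)Mv² with k = I/(MR²), so v ∝ 1/√(1+k).
For the solid sphere k = 0.4; for the solid disk k = 0.5.
v₁/v₂ = √((1+k₂)/(1+k₁)) = √(1.5/1.4) ≈ 1.04.

v_ratio ≈ 1.04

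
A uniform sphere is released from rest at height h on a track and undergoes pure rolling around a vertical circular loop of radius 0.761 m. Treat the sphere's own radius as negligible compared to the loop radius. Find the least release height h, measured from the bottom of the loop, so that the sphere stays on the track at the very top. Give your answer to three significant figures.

h_min ≈ 2.05 m

With I = (2/5)MR², the ratio k = I/(MR²) is 0.4.
At the top, contact is just lost when gravity alone supplies the centripetal force: Mg = Mv_top²/r, i.e. v_top² = gr.
With ω = v/R, the kinetic energy at speed v is ½(1+k)Mv² = (7/10)Mv².
Energy conservation from release (height h) to the top (height 2r): Mgh = Mg(2r) + (7/10)M·gr.
Thus h_min = 2r + (1+k)r/2 = r(2 + 1.4/2) = 0.761 × 2.7 ≈ 2.05 m.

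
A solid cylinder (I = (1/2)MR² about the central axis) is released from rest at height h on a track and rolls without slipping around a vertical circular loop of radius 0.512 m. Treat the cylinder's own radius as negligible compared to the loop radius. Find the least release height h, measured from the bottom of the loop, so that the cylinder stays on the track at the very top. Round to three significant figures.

h_min ≈ 1.41 m

With I = (1/2)MR², the ratio k = I/(MR²) is 0.5.
At the top of the loop, the minimum-contact condition is Mg = Mv_top²/r, so v_top² = gr.
With ω = v/R, the kinetic energy at speed v is ½(1+k)Mv² = (3/4)Mv².
Energy conservation from release (height h) to the top (height 2r): Mgh = Mg(2r) + (3/4)M·gr.
Thus h_min = 2r + (1+k)r/2 = r(2 + 1.5/2) = 0.512 × 2.75 ≈ 1.41 m.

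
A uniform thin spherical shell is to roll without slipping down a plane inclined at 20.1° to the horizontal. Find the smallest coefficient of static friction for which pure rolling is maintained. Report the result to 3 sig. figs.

The moment of inertia is (2/3)MR², giving k ≡ I/(MR²) = 2/3.
Translational: Mg sinθ − f = Ma. Rotational about the CM: fR = Iα = kMRa, so f = kMa.
These give a = g sinθ/(1+k) and the required friction f = kMg sinθ/(1+k).
The normal force is N = Mg cosθ, so μ_min = f/N = k tanθ/(1+k).
μ_min = (2/3) × tan20.1° / 1.667 ≈ 0.146.

μ_min ≈ 0.146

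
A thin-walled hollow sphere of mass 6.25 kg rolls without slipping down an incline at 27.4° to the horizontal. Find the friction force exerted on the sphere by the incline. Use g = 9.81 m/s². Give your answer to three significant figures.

With I = (2/3)MR², the ratio k = I/(MR²) is 2/3.
Newton's second law down the slope: Mg sinθ − f = Ma. The torque equation fR = Iα (with α = a/R) gives f = kMa.
Combining, a = g sinθ/(1+k) and f = kMa = kMg sinθ/(1+k).
f = (2/3) × 6.25 × 9.81 × sin27.4° / 1.667 ≈ 11.3 N.

f ≈ 11.3 N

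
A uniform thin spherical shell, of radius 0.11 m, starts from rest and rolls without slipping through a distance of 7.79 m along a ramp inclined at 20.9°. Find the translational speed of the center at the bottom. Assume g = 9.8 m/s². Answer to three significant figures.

v ≈ 5.72 m/s

The moment of inertia is (2/3)MR², giving k ≡ I/(MR²) = 2/3.
Pure rolling means v = ωR; then KE = ½Mv² + ½I(v/R)² = ½(1+k)Mv² = (5/6)Mv².
The vertical drop is h = L sinθ = 7.79 × sin20.9° = 2.779 m.
Energy conservation: Mgh = (5/6)Mv², so v = √(2gh/(1+k)) = √(2 × 9.8 × 2.779 / 1.667) ≈ 5.72 m/s.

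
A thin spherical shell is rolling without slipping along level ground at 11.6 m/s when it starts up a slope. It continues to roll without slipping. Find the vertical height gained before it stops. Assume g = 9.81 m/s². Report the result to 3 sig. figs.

With I = (2/3)MR², the ratio k = I/(MR²) is 2/3.
The rolling condition ω = v/R makes the rotational term ½I(v/R)² = ½kMv², so KE_total = ½(1+k)Mv² = (5/6)Mv².
At the top the kinetic energy is zero, so (5/6)Mv₀² = Mgh.
Thus h = (1+k)v₀²/(2g) = 1.667 × 11.6² / (2 × 9.81) ≈ 11.4 m.

h ≈ 11.4 m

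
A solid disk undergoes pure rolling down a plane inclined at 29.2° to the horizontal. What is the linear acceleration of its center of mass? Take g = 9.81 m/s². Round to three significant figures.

The moment of inertia is (1/2)MR², giving k ≡ I/(MR²) = 0.5.
Along the incline Mg sinθ − f = Ma, and torque about the center fR = Iα = kMR²(a/R) gives f = kMa.
Eliminating f: Mg sinθ = (1+k)Ma, so a = g sinθ/(1+k) = 9.81 × sin29.2° / 1.5 ≈ 3.19 m/s².

a ≈ 3.19 m/s²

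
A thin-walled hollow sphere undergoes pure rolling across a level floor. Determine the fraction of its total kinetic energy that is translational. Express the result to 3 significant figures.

fraction ≈ 0.600

Here I = (2/3)MR², so the shape factor k = I/(MR²) = 2/3.
Since ω = v/R, the translational part is ½Mv² and the rotational part is ½I(v/R)² = ½kMv²; the total is ½(1+k)Mv².
The translational fraction is therefore 1/(1+k) = 1/1.667 ≈ 0.600.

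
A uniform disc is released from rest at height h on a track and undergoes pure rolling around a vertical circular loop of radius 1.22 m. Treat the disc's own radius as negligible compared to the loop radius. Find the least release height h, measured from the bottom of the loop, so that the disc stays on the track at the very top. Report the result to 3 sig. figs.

h_min ≈ 3.36 m

With I = (1/2)MR², the ratio k = I/(MR²) is 0.5.
At the top of the loop, the minimum-contact condition is Mg = Mv_top²/r, so v_top² = gr.
With ω = v/R, the kinetic energy at speed v is ½(1+k)Mv² = (3/4)Mv².
Energy conservation from release (height h) to the top (height 2r): Mgh = Mg(2r) + (3/4)M·gr.
Thus h_min = 2r + (1+k)r/2 = r(2 + 1.5/2) = 1.22 × 2.75 ≈ 3.36 m.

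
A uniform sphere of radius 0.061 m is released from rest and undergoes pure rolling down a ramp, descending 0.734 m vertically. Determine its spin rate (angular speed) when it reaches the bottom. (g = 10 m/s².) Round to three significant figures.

ω ≈ 53.1 rad/s

Here I = (2/5)MR², so the shape factor k = I/(MR²) = 0.4.
The rolling condition ω = v/R makes the rotational term ½I(v/R)² = ½kMv², so KE_total = ½(1+k)Mv² = (7/10)Mv².
Energy conservation Mgh = ½(1+k)Mv² gives v = √(2gh/(1+k)) = √(2 × 10 × 0.734 / 1.4) = 3.238 m/s.
The angular speed follows from ω = v/R = 3.238/0.061 ≈ 53.1 rad/s.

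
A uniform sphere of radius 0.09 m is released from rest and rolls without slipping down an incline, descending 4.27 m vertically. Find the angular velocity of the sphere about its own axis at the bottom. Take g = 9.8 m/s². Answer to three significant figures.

ω ≈ 85.9 rad/s

Here I = (2/5)MR², so the shape factor k = I/(MR²) = 0.4.
Rolling without slipping gives ω = v/R, so the total kinetic energy is ½Mv² + ½Iω² = ½(1+k)Mv² = (7/10)Mv².
Energy conservation Mgh = ½(1+k)Mv² gives v = √(2gh/(1+k)) = √(2 × 9.8 × 4.27 / 1.4) = 7.732 m/s.
The angular speed follows from ω = v/R = 7.732/0.09 ≈ 85.9 rad/s.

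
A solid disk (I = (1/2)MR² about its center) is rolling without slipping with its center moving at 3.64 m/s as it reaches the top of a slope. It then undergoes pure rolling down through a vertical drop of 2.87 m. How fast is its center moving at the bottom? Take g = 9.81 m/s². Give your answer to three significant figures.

With I = (1/2)MR², the ratio k = I/(MR²) is 0.5.
Since it rolls without slipping, ω = v/R and KE = ½Mv² + ½Iω² = ½(1+k)Mv² = (3/4)Mv².
Conserving energy between top and bottom: (3/4)Mv² = (3/4)Mv₀² + Mgh, hence v² = v₀² + 2gh/(1+k).
v = √(3.64² + 2×9.81×2.87/1.5) = √50.79 ≈ 7.13 m/s.

v ≈ 7.13 m/s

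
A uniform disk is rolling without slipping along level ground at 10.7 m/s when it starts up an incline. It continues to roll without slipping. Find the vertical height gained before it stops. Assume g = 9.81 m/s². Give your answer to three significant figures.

h ≈ 8.75 m

The moment of inertia is (1/2)MR², giving k ≡ I/(MR²) = 0.5.
Rolling without slipping gives ω = v/R, so the total kinetic energy is ½Mv² + ½Iω² = ½(1+k)Mv² = (3/4)Mv².
All of this converts to potential energy at the highest point: (3/4)Mv₀² = Mgh.
Thus h = (1+k)v₀²/(2g) = 1.5 × 10.7² / (2 × 9.81) ≈ 8.75 m.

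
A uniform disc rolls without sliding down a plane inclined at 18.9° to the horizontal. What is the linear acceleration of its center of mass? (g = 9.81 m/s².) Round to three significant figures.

Here I = (1/2)MR², so the shape factor k = I/(MR²) = 0.5.
Translational: Mg sinθ − f = Ma. Rotational about the CM: fR = Iα = kMRa, so f = kMa.
Eliminating f: Mg sinθ = (1+k)Ma, so a = g sinθ/(1+k) = 9.81 × sin18.9° / 1.5 ≈ 2.12 m/s².

a ≈ 2.12 m/s²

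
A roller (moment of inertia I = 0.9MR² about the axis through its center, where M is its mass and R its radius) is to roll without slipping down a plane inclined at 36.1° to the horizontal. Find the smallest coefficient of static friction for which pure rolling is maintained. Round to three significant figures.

Here I = 0.9MR², so the shape factor k = I/(MR²) = 0.9.
Newton's second law down the slope: Mg sinθ − f = Ma. The torque equation fR = Iα (with α = a/R) gives f = kMa.
These give a = g sinθ/(1+k) and the required friction f = kMg sinθ/(1+k).
The normal force is N = Mg cosθ, so μ_min = f/N = k tanθ/(1+k).
μ_min = 0.9 × tan36.1° / 1.9 ≈ 0.345.

μ_min ≈ 0.345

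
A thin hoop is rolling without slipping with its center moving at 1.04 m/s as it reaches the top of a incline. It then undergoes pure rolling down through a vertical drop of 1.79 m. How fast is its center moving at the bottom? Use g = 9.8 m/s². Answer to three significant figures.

v ≈ 4.32 m/s

The moment of inertia is MR², giving k ≡ I/(MR²) = 1.
Rolling without slipping gives ω = v/R, so the total kinetic energy is ½Mv² + ½Iω² = ½(1+k)Mv² = Mv².
Conserving energy between top and bottom: Mv² = Mv₀² + Mgh, hence v² = v₀² + 2gh/(1+k).
v = √(1.04² + 2×9.8×1.79/2) = √18.62 ≈ 4.32 m/s.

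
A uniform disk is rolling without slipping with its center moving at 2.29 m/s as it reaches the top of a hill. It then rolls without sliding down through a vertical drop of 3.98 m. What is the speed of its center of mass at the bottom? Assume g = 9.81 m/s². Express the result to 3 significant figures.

v ≈ 7.57 m/s

Here I = (1/2)MR², so the shape factor k = I/(MR²) = 0.5.
The rolling condition ω = v/R makes the rotational term ½I(v/R)² = ½kMv², so KE_total = ½(1+k)Mv² = (3/4)Mv².
Energy conservation: (3/4)Mv₀² + Mgh = (3/4)Mv², so v² = v₀² + 2gh/(1+k).
v = √(2.29² + 2×9.81×3.98/1.5) = √57.3 ≈ 7.57 m/s.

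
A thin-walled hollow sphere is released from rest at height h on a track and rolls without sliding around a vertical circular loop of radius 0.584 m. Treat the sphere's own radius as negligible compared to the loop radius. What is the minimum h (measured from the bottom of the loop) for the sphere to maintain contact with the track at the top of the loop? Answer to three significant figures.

With I = (2/3)MR², the ratio k = I/(MR²) is 2/3.
At the top of the loop, the minimum-contact condition is Mg = Mv_top²/r, so v_top² = gr.
With ω = v/R, the kinetic energy at speed v is ½(1+k)Mv² = (5/6)Mv².
Energy conservation from release (height h) to the top (height 2r): Mgh = Mg(2r) + (5/6)M·gr.
Thus h_min = 2r + (1+k)r/2 = r(2 + 1.667/2) = 0.584 × 2.833 ≈ 1.65 m.

h_min ≈ 1.65 m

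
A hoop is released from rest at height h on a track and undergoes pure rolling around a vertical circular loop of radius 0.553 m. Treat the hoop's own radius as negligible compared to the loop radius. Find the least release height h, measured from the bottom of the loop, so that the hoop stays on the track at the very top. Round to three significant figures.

For this body I = MR², i.e. k = I/(MR²) = 1.
At the top, contact is just lost when gravity alone supplies the centripetal force: Mg = Mv_top²/r, i.e. v_top² = gr.
With ω = v/R, the kinetic energy at speed v is ½(1+k)Mv² = Mv².
Energy conservation from release (height h) to the top (height 2r): Mgh = Mg(2r) + M·gr.
Thus h_min = 2r + (1+k)r/2 = r(2 + 2/2) = 0.553 × 3 ≈ 1.66 m.

h_min ≈ 1.66 m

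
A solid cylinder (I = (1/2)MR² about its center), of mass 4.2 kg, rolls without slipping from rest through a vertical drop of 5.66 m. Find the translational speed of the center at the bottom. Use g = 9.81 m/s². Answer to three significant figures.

The moment of inertia is (1/2)MR², giving k ≡ I/(MR²) = 0.5.
The rolling condition ω = v/R makes the rotational term ½I(v/R)² = ½kMv², so KE_total = ½(1+k)Mv² = (3/4)Mv².
Energy conservation: Mgh = (3/4)Mv², so v = √(2gh/(1+k)) = √(2 × 9.81 × 5.66 / 1.5) ≈ 8.60 m/s.

v ≈ 8.60 m/s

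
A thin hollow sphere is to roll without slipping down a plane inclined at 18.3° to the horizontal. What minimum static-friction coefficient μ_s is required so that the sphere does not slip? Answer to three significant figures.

The moment of inertia is (2/3)MR², giving k ≡ I/(MR²) = 2/3.
Newton's second law down the slope: Mg sinθ − f = Ma. The torque equation fR = Iα (with α = a/R) gives f = kMa.
These give a = g sinθ/(1+k) and the required friction f = kMg sinθ/(1+k).
The normal force is N = Mg cosθ, so μ_min = f/N = k tanθ/(1+k).
μ_min = (2/3) × tan18.3° / 1.667 ≈ 0.132.

μ_min ≈ 0.132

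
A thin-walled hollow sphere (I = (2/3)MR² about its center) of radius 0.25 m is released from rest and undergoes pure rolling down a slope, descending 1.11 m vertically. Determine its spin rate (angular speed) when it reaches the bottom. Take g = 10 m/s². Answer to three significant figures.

ω ≈ 14.6 rad/s

Here I = (2/3)MR², so the shape factor k = I/(MR²) = 2/3.
Since it rolls without slipping, ω = v/R and KE = ½Mv² + ½Iω² = ½(1+k)Mv² = (5/6)Mv².
Energy conservation Mgh = ½(1+k)Mv² gives v = √(2gh/(1+k)) = √(2 × 10 × 1.11 / 1.667) = 3.65 m/s.
The angular speed follows from ω = v/R = 3.65/0.25 ≈ 14.6 rad/s.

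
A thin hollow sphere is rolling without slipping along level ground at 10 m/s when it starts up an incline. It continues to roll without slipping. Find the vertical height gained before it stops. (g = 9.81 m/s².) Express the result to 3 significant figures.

h ≈ 8.49 m

For this body I = (2/3)MR², i.e. k = I/(MR²) = 2/3.
Since it rolls without slipping, ω = v/R and KE = ½Mv² + ½Iω² = ½(1+k)Mv² = (5/6)Mv².
At the top the kinetic energy is zero, so (5/6)Mv₀² = Mgh.
Thus h = (1+k)v₀²/(2g) = 1.667 × 10² / (2 × 9.81) ≈ 8.49 m.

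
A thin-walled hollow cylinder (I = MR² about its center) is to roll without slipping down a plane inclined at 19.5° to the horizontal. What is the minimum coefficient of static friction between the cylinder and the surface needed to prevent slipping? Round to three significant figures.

Here I = MR², so the shape factor k = I/(MR²) = 1.
Along the incline Mg sinθ − f = Ma, and torque about the center fR = Iα = kMR²(a/R) gives f = kMa.
These give a = g sinθ/(1+k) and the required friction f = kMg sinθ/(1+k).
With N = Mg cosθ, the no-slip condition f ≤ μN gives μ_min = f/N = k tanθ/(1+k).
μ_min = 1 × tan19.5° / 2 ≈ 0.177.

μ_min ≈ 0.177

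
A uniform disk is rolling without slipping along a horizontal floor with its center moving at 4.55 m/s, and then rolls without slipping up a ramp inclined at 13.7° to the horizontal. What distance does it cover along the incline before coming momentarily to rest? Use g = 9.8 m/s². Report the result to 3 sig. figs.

Here I = (1/2)MR², so the shape factor k = I/(MR²) = 0.5.
Rolling without slipping gives ω = v/R, so the total kinetic energy is ½Mv² + ½Iω² = ½(1+k)Mv² = (3/4)Mv².
Setting this equal to Mgh gives the vertical rise h = (1+k)v₀²/(2g) = 1.5×4.55²/(2×9.8) = 1.584 m.
Along the incline, d = h/sinθ = 1.584/sin13.7° ≈ 6.69 m.

d ≈ 6.69 m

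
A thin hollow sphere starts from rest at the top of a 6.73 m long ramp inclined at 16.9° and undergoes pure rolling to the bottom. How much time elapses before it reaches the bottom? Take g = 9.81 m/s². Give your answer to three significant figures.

The moment of inertia is (2/3)MR², giving k ≡ I/(MR²) = 2/3.
Newton's second law down the slope: Mg sinθ − f = Ma. The torque equation fR = Iα (with α = a/R) gives f = kMa.
Hence a = g sinθ/(1+k) = 9.81×sin16.9°/1.667 = 1.711 m/s².
Starting from rest, L = ½at², so t = √(2L/a) = √(2×6.73/1.711) ≈ 2.80 s.

t ≈ 2.80 s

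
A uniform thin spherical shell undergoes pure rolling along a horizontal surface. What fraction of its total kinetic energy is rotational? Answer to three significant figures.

For this body I = (2/3)MR², i.e. k = I/(MR²) = 2/3.
With ω = v/R, KE_trans = ½Mv² and KE_rot = ½Iω² = ½kMv², so KE_total = ½(1+k)Mv².
The rotational fraction is therefore k/(1+k) = (2/3)/1.667 ≈ 0.400.

fraction ≈ 0.400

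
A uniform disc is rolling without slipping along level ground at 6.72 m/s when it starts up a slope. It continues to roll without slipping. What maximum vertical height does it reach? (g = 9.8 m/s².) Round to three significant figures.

h ≈ 3.46 m

The moment of inertia is (1/2)MR², giving k ≡ I/(MR²) = 0.5.
Rolling without slipping gives ω = v/R, so the total kinetic energy is ½Mv² + ½Iω² = ½(1+k)Mv² = (3/4)Mv².
At the top the kinetic energy is zero, so (3/4)Mv₀² = Mgh.
Thus h = (1+k)v₀²/(2g) = 1.5 × 6.72² / (2 × 9.8) ≈ 3.46 m.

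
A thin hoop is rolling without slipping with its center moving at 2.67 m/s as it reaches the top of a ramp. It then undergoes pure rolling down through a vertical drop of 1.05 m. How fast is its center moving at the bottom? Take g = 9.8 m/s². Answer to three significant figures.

Here I = MR², so the shape factor k = I/(MR²) = 1.
Rolling without slipping gives ω = v/R, so the total kinetic energy is ½Mv² + ½Iω² = ½(1+k)Mv² = Mv².
Conserving energy between top and bottom: Mv² = Mv₀² + Mgh, hence v² = v₀² + 2gh/(1+k).
v = √(2.67² + 2×9.8×1.05/2) = √17.42 ≈ 4.17 m/s.

v ≈ 4.17 m/s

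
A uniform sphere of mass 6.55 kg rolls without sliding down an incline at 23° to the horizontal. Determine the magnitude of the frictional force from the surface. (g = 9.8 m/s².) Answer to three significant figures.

f ≈ 7.17 N

Here I = (2/5)MR², so the shape factor k = I/(MR²) = 0.4.
Newton's second law down the slope: Mg sinθ − f = Ma. The torque equation fR = Iα (with α = a/R) gives f = kMa.
Combining, a = g sinθ/(1+k) and f = kMa = kMg sinθ/(1+k).
f = 0.4 × 6.55 × 9.8 × sin23° / 1.4 ≈ 7.17 N.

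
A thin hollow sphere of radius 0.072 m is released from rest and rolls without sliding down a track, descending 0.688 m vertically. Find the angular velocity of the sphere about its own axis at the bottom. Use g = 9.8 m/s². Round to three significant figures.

For this body I = (2/3)MR², i.e. k = I/(MR²) = 2/3.
Pure rolling means v = ωR; then KE = ½Mv² + ½I(v/R)² = ½(1+k)Mv² = (5/6)Mv².
Energy conservation Mgh = ½(1+k)Mv² gives v = √(2gh/(1+k)) = √(2 × 9.8 × 0.688 / 1.667) = 2.844 m/s.
Then ω = v/R = 2.844 / 0.072 ≈ 39.5 rad/s.

ω ≈ 39.5 rad/s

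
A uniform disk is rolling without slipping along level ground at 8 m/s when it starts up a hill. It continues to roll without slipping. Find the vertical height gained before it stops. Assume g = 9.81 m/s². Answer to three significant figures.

Here I = (1/2)MR², so the shape factor k = I/(MR²) = 0.5.
Since it rolls without slipping, ω = v/R and KE = ½Mv² + ½Iω² = ½(1+k)Mv² = (3/4)Mv².
All of this converts to potential energy at the highest point: (3/4)Mv₀² = Mgh.
Thus h = (1+k)v₀²/(2g) = 1.5 × 8² / (2 × 9.81) ≈ 4.89 m.

h ≈ 4.89 m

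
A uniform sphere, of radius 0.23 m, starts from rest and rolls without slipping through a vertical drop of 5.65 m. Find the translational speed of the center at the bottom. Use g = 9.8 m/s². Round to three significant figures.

Here I = (2/5)MR², so the shape factor k = I/(MR²) = 0.4.
Pure rolling means v = ωR; then KE = ½Mv² + ½I(v/R)² = ½(1+k)Mv² = (7/10)Mv².
Setting Mgh = (7/10)Mv² gives v = √(2gh/(1+k)) = √(2·9.8·5.65/1.4) ≈ 8.89 m/s.

v ≈ 8.89 m/s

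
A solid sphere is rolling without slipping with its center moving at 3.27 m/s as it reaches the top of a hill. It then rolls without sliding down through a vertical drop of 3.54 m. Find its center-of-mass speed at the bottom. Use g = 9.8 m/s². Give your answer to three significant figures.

v ≈ 7.76 m/s

Here I = (2/5)MR², so the shape factor k = I/(MR²) = 0.4.
Pure rolling means v = ωR; then KE = ½Mv² + ½I(v/R)² = ½(1+k)Mv² = (7/10)Mv².
Energy conservation: (7/10)Mv₀² + Mgh = (7/10)Mv², so v² = v₀² + 2gh/(1+k).
v = √(3.27² + 2×9.8×3.54/1.4) = √60.25 ≈ 7.76 m/s.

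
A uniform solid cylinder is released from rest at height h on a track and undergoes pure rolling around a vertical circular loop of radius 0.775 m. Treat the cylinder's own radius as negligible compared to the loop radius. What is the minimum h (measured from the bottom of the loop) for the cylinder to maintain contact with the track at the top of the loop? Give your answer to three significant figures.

h_min ≈ 2.13 m

With I = (1/2)MR², the ratio k = I/(MR²) is 0.5.
At the top, contact is just lost when gravity alone supplies the centripetal force: Mg = Mv_top²/r, i.e. v_top² = gr.
With ω = v/R, the kinetic energy at speed v is ½(1+k)Mv² = (3/4)Mv².
Energy conservation from release (height h) to the top (height 2r): Mgh = Mg(2r) + (3/4)M·gr.
Thus h_min = 2r + (1+k)r/2 = r(2 + 1.5/2) = 0.775 × 2.75 ≈ 2.13 m.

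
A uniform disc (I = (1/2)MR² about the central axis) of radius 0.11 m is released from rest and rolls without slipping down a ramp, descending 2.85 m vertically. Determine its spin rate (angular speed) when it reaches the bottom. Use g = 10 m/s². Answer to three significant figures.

The moment of inertia is (1/2)MR², giving k ≡ I/(MR²) = 0.5.
Rolling without slipping gives ω = v/R, so the total kinetic energy is ½Mv² + ½Iω² = ½(1+k)Mv² = (3/4)Mv².
Energy conservation Mgh = ½(1+k)Mv² gives v = √(2gh/(1+k)) = √(2 × 10 × 2.85 / 1.5) = 6.164 m/s.
Then ω = v/R = 6.164 / 0.11 ≈ 56.0 rad/s.

ω ≈ 56.0 rad/s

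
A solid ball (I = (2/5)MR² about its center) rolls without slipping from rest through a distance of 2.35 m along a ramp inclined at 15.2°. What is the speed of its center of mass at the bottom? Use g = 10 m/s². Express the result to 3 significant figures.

Here I = (2/5)MR², so the shape factor k = I/(MR²) = 0.4.
Pure rolling means v = ωR; then KE = ½Mv² + ½I(v/R)² = ½(1+k)Mv² = (7/10)Mv².
The vertical drop is h = L sinθ = 2.35 × sin15.2° = 0.6161 m.
Energy conservation: Mgh = (7/10)Mv², so v = √(2gh/(1+k)) = √(2 × 10 × 0.6161 / 1.4) ≈ 2.97 m/s.

v ≈ 2.97 m/s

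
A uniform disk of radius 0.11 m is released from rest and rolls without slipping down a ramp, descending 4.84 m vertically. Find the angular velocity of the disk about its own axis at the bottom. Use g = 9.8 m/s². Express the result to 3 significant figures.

With I = (1/2)MR², the ratio k = I/(MR²) is 0.5.
Pure rolling means v = ωR; then KE = ½Mv² + ½I(v/R)² = ½(1+k)Mv² = (3/4)Mv².
Energy conservation Mgh = ½(1+k)Mv² gives v = √(2gh/(1+k)) = √(2 × 9.8 × 4.84 / 1.5) = 7.953 m/s.
Then ω = v/R = 7.953 / 0.11 ≈ 72.3 rad/s.

ω ≈ 72.3 rad/s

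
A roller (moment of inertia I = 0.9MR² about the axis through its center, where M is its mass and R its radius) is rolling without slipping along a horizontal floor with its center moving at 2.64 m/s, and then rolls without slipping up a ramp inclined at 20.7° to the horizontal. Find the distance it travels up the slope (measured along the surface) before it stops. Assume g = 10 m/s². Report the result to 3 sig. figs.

d ≈ 1.87 m

With I = 0.9MR², the ratio k = I/(MR²) is 0.9.
Since it rolls without slipping, ω = v/R and KE = ½Mv² + ½Iω² = ½(1+k)Mv² = (19/20)Mv².
Setting this equal to Mgh gives the vertical rise h = (1+k)v₀²/(2g) = 1.9×2.64²/(2×10) = 0.6621 m.
The distance along the slope is d = h/sinθ = 0.6621/sin20.7° ≈ 1.87 m.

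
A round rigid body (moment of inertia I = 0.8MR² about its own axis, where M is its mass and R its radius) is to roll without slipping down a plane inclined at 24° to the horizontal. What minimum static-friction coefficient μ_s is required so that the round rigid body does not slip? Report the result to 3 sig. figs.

μ_min ≈ 0.198

The moment of inertia is 0.8MR², giving k ≡ I/(MR²) = 0.8.
Newton's second law down the slope: Mg sinθ − f = Ma. The torque equation fR = Iα (with α = a/R) gives f = kMa.
These give a = g sinθ/(1+k) and the required friction f = kMg sinθ/(1+k).
The normal force is N = Mg cosθ, so μ_min = f/N = k tanθ/(1+k).
μ_min = 0.8 × tan24° / 1.8 ≈ 0.198.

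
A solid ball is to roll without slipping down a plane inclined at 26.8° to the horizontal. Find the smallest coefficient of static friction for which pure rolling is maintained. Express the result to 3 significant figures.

μ_min ≈ 0.144

With I = (2/5)MR², the ratio k = I/(MR²) is 0.4.
Along the incline Mg sinθ − f = Ma, and torque about the center fR = Iα = kMR²(a/R) gives f = kMa.
These give a = g sinθ/(1+k) and the required friction f = kMg sinθ/(1+k).
With N = Mg cosθ, the no-slip condition f ≤ μN gives μ_min = f/N = k tanθ/(1+k).
μ_min = 0.4 × tan26.8° / 1.4 ≈ 0.144.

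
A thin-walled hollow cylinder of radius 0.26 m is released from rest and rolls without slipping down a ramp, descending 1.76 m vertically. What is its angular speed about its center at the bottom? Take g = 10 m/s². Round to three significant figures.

The moment of inertia is MR², giving k ≡ I/(MR²) = 1.
Since it rolls without slipping, ω = v/R and KE = ½Mv² + ½Iω² = ½(1+k)Mv² = Mv².
Energy conservation Mgh = ½(1+k)Mv² gives v = √(2gh/(1+k)) = √(2 × 10 × 1.76 / 2) = 4.195 m/s.
The angular speed follows from ω = v/R = 4.195/0.26 ≈ 16.1 rad/s.

ω ≈ 16.1 rad/s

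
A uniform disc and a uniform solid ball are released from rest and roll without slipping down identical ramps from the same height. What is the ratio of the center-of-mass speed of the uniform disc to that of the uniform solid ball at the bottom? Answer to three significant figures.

Each satisfies Mgh = ½(1+k)Mv² with k = I/(MR²), so v ∝ 1/√(1+k).
For the uniform disc k = 0.5; for the uniform solid ball k = 0.4.
v₁/v₂ = √((1+k₂)/(1+k₁)) = √(1.4/1.5) ≈ 0.966.

v_ratio ≈ 0.966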